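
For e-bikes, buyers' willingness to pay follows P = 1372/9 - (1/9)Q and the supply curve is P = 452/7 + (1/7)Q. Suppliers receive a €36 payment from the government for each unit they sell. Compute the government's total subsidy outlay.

Pre-subsidy: 1372/9 - (1/9)Q = 452/7 + (1/7)Q gives Q* = 346 and P* = 114.
With the subsidy, sellers receive Ps = Pb + 36 for each unit, where Pb is the price buyers pay.
On the curves, Pb = 1372/9 - (1/9)Q and Ps = 452/7 + (1/7)Q; the wedge Ps − Pb = 36 gives 452/7 + (1/7)Q − (1372/9 - (1/9)Q) = 36, so Q' = 487.75.
Then Pb = 1372/9 − (1/9)·487.75 = 98.25 and Ps = 452/7 + (1/7)·487.75 = 134.25.
Government outlay = subsidy × quantity = 36 × 487.75 = 17559.

Government cost = €17559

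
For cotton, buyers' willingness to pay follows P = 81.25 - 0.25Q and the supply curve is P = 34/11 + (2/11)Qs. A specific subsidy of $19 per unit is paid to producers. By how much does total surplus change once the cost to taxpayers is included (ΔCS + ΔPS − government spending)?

Net change in total surplus = -$418

Pre-subsidy: 81.25 - 0.25Q = 34/11 + (2/11)Q gives Q* = 181 and P* = 36.
With the subsidy, sellers receive Ps = Pb + 19 for each unit, where Pb is the price buyers pay.
On the curves, Pb = 81.25 - 0.25Q and Ps = 34/11 + (2/11)Q; the wedge Ps − Pb = 19 gives 34/11 + (2/11)Q − (81.25 - 0.25Q) = 19, so Q' = 225.
Then Pb = 81.25 − 0.25·225 = 25 and Ps = 34/11 + (2/11)·225 = 44.
ΔCS = ½(181 + 225)(36 − 25) = 2233; ΔPS = ½(181 + 225)(44 − 36) = 1624.
Government spending = 19 × 225 = 4275.
Net change = 2233 + 1624 − 4275 = -418. The loss equals the DWL triangle ½·19·44.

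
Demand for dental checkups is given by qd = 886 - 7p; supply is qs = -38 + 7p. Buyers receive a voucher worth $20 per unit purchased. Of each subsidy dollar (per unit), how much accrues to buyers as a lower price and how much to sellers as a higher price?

Buyers gain $10 per unit; sellers gain $10 per unit

Pre-subsidy: 886 - 7p = -38 + 7p gives p* = 66, q* = 424.
With the rebate, buyers effectively pay pb = ps − 20, where ps is the price sellers receive.
Demand in terms of ps becomes qd = 886 − 7(ps − 20) = 1026 - 7ps. Setting this equal to supply: 1026 - 7ps = -38 + 7ps, so ps = 76.
Buyers pay pb = 76 − 20 = 56; q' = -38 + 7·76 = 494.
Buyers' price falls by p* − pb = 66 − 56 = 10; sellers' price rises by ps − p* = 76 − 66 = 10.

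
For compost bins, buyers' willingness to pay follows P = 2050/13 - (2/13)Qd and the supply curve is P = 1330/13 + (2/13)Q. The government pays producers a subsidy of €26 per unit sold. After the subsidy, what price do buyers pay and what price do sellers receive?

Buyers pay €117; sellers receive €143

Pre-subsidy: 2050/13 - (2/13)Q = 1330/13 + (2/13)Q gives Q* = 180 and P* = 130.
With the subsidy, sellers receive Ps = Pb + 26 for each unit, where Pb is the price buyers pay.
On the curves, Pb = 2050/13 - (2/13)Q and Ps = 1330/13 + (2/13)Q; the wedge Ps − Pb = 26 gives 1330/13 + (2/13)Q − (2050/13 - (2/13)Q) = 26, so Q' = 264.5.
Then Pb = 2050/13 − (2/13)·264.5 = 117 and Ps = 1330/13 + (2/13)·264.5 = 143.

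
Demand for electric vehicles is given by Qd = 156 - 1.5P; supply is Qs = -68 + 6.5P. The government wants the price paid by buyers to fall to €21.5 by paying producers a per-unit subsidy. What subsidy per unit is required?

Required subsidy s = €8 per unit

At a buyer price of 21.5, quantity demanded is 156 − 1.5·21.5 = 123.75.
Sellers supply 123.75 only when they receive Ps with -68 + 6.5·Ps = 123.75, i.e. Ps = 29.5.
s = Ps − Pb = 29.5 − 21.5 = 8.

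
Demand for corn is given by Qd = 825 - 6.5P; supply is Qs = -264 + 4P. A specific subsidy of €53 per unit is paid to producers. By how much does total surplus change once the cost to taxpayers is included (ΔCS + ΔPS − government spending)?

Pre-subsidy: 825 - 6.5P = -264 + 4P gives P* = 726/7, Q* = 1056/7.
With the subsidy, sellers receive Ps = Pb + 53 for each unit, where Pb is the price buyers pay.
Supply in terms of Pb becomes Qs = -264 + 4(Pb + 53) = -52 + 4Pb. Setting this equal to demand: 825 - 6.5Pb = -52 + 4Pb, so Pb = 1754/21.
Sellers receive Ps = 1754/21 + 53 = 2867/21; Q' = 825 − 6.5·(1754/21) = 5924/21.
ΔCS = ½(1056/7 + 5924/21)(726/7 − 1754/21) = 1927504/441; ΔPS = ½(1056/7 + 5924/21)(2867/21 − 726/7) = 3132194/441.
Government spending = 53 × 5924/21 = 313972/21.
Net change = 1927504/441 + 3132194/441 − 313972/21 = -73034/21. The loss equals the DWL triangle ½·53·2756/21.

Net change in total surplus = -73034/21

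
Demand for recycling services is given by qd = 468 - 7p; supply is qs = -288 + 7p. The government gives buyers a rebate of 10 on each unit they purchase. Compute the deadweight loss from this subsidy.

Deadweight loss = 175

Pre-subsidy: 468 - 7p = -288 + 7p gives p* = 54, q* = 90.
With the rebate, buyers effectively pay pb = ps − 10, where ps is the price sellers receive.
Demand in terms of ps becomes qd = 468 − 7(ps − 10) = 538 - 7ps. Setting this equal to supply: 538 - 7ps = -288 + 7ps, so ps = 59.
Buyers pay pb = 59 − 10 = 49; q' = -288 + 7·59 = 125.
The subsidy expands output by 125 − 90 = 35 past the efficient level; on those units the gap between marginal cost and willingness to pay runs from 0 up to 10.
DWL = ½ × 10 × 35 = 175.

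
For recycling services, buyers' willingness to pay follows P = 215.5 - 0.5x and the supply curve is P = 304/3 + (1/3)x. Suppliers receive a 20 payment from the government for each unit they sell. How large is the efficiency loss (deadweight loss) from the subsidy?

Deadweight loss = 240

Pre-subsidy: 215.5 - 0.5x = 304/3 + (1/3)x gives x* = 137 and P* = 147.
With the subsidy, sellers receive Ps = Pb + 20 for each unit, where Pb is the price buyers pay.
On the curves, Pb = 215.5 - 0.5x and Ps = 304/3 + (1/3)x; the wedge Ps − Pb = 20 gives 304/3 + (1/3)x − (215.5 - 0.5x) = 20, so x' = 161.
Then Pb = 215.5 − 0.5·161 = 135 and Ps = 304/3 + (1/3)·161 = 155.
The subsidy expands output by 161 − 137 = 24 past the efficient level; on those units the gap between marginal cost and willingness to pay runs from 0 up to 20.
DWL = ½ × 20 × 24 = 240.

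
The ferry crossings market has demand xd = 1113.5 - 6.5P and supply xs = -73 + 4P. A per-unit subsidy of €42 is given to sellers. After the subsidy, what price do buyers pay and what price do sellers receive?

Pre-subsidy: 1113.5 - 6.5P = -73 + 4P gives P* = 113, x* = 379.
With the subsidy, sellers receive Ps = Pb + 42 for each unit, where Pb is the price buyers pay.
Supply in terms of Pb becomes xs = -73 + 4(Pb + 42) = 95 + 4Pb. Setting this equal to demand: 1113.5 - 6.5Pb = 95 + 4Pb, so Pb = 97.
Sellers receive Ps = 97 + 42 = 139; x' = 1113.5 − 6.5·97 = 483.

Buyers pay €97; sellers receive €139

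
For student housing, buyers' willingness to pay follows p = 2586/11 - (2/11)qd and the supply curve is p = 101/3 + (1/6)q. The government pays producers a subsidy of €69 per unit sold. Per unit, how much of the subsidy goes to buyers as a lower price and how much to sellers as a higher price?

Pre-subsidy: 2586/11 - (2/11)q = 101/3 + (1/6)q gives q* = 578 and p* = 130.
With the subsidy, sellers receive ps = pb + 69 for each unit, where pb is the price buyers pay.
On the curves, pb = 2586/11 - (2/11)q and ps = 101/3 + (1/6)q; the wedge ps − pb = 69 gives 101/3 + (1/6)q − (2586/11 - (2/11)q) = 69, so q' = 776.
Then pb = 2586/11 − (2/11)·776 = 94 and ps = 101/3 + (1/6)·776 = 163.
Buyers' price falls by p* − pb = 130 − 94 = 36; sellers' price rises by ps − p* = 163 − 130 = 33.

Buyers gain €36 per unit; sellers gain €33 per unit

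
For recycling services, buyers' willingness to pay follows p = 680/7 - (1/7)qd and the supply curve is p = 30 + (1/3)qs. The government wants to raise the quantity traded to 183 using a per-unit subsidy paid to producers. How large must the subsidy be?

At q = 183, from the demand curve buyers pay pb = 680/7 − (1/7)·183 = 71; from the supply curve sellers need ps = 30 + (1/3)·183 = 91.
The subsidy must fill the gap: s = ps − pb = 91 − 71 = 20.

Required subsidy s = 20 per unit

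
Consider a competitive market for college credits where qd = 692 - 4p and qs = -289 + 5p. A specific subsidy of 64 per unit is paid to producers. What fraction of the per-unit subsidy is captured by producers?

Producer share = 4/9

Pre-subsidy: 692 - 4p = -289 + 5p gives p* = 109, q* = 256.
With the subsidy, sellers receive ps = pb + 64 for each unit, where pb is the price buyers pay.
Supply in terms of pb becomes qs = -289 + 5(pb + 64) = 31 + 5pb. Setting this equal to demand: 692 - 4pb = 31 + 5pb, so pb = 661/9.
Sellers receive ps = 661/9 + 64 = 1237/9; q' = 692 − 4·(661/9) = 3584/9.
Buyers' price falls by p* − pb = 109 − 661/9 = 320/9; sellers' price rises by ps − p* = 1237/9 − 109 = 256/9.
So producers capture (256/9)/64 = 4/9 of each unit of subsidy.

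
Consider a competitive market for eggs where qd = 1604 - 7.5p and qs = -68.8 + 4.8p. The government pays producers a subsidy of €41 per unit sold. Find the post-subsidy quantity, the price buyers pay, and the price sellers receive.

Pre-subsidy: 1604 - 7.5p = -68.8 + 4.8p gives p* = 136, q* = 584.
With the subsidy, sellers receive ps = pb + 41 for each unit, where pb is the price buyers pay.
Supply in terms of pb becomes qs = -68.8 + 4.8(pb + 41) = 128 + 4.8pb. Setting this equal to demand: 1604 - 7.5pb = 128 + 4.8pb, so pb = 120.
Sellers receive ps = 120 + 41 = 161; q' = 1604 − 7.5·120 = 704.

q' = 704; buyers pay €120; sellers receive €161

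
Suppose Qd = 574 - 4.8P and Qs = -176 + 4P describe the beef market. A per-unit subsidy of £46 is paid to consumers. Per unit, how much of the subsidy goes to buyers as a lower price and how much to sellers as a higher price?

Buyers gain 230/11 per unit; sellers gain 276/11 per unit

Pre-subsidy: 574 - 4.8P = -176 + 4P gives P* = 1875/22, Q* = 1814/11.
With the rebate, buyers effectively pay Pb = Ps − 46, where Ps is the price sellers receive.
Demand in terms of Ps becomes Qd = 574 − 4.8(Ps − 46) = 794.8 - 4.8Ps. Setting this equal to supply: 794.8 - 4.8Ps = -176 + 4Ps, so Ps = 2427/22.
Buyers pay Pb = 2427/22 − 46 = 1415/22; Q' = -176 + 4·(2427/22) = 2918/11.
Buyers' price falls by P* − Pb = 1875/22 − 1415/22 = 230/11; sellers' price rises by Ps − P* = 2427/22 − 1875/22 = 276/11.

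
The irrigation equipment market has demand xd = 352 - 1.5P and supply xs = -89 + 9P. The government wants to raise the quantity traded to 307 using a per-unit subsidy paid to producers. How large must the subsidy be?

At x = 307, invert demand for the buyer price: Pb = (352 − 307)/1.5 = 30; invert supply for the seller price: Ps = (307 − (-89))/9 = 44.
The subsidy must fill the gap: s = Ps − Pb = 44 − 30 = 14.

Required subsidy s = 14 per unit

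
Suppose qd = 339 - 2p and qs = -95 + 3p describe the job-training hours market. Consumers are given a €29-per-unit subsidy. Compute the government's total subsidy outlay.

Government cost = €5805.8

Pre-subsidy: 339 - 2p = -95 + 3p gives p* = 86.8, q* = 165.4.
With the rebate, buyers effectively pay pb = ps − 29, where ps is the price sellers receive.
Demand in terms of ps becomes qd = 339 − 2(ps − 29) = 397 - 2ps. Setting this equal to supply: 397 - 2ps = -95 + 3ps, so ps = 98.4.
Buyers pay pb = 98.4 − 29 = 69.4; q' = -95 + 3·98.4 = 200.2.
Government outlay = subsidy × quantity = 29 × 200.2 = 5805.8.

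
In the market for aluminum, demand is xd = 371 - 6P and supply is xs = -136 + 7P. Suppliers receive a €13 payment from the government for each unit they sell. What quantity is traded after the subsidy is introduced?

x' = 179

Pre-subsidy: 371 - 6P = -136 + 7P gives P* = 39, x* = 137.
With the subsidy, sellers receive Ps = Pb + 13 for each unit, where Pb is the price buyers pay.
Supply in terms of Pb becomes xs = -136 + 7(Pb + 13) = -45 + 7Pb. Setting this equal to demand: 371 - 6Pb = -45 + 7Pb, so Pb = 32.
Sellers receive Ps = 32 + 13 = 45; x' = 371 − 6·32 = 179.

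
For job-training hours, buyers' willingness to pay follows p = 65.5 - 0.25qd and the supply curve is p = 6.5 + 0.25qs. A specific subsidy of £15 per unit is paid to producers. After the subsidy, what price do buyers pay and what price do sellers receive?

Pre-subsidy: 65.5 - 0.25q = 6.5 + 0.25q gives q* = 118 and p* = 36.
With the subsidy, sellers receive ps = pb + 15 for each unit, where pb is the price buyers pay.
On the curves, pb = 65.5 - 0.25q and ps = 6.5 + 0.25q; the wedge ps − pb = 15 gives 6.5 + 0.25q − (65.5 - 0.25q) = 15, so q' = 148.
Then pb = 65.5 − 0.25·148 = 28.5 and ps = 6.5 + 0.25·148 = 43.5.

Buyers pay £28.5; sellers receive £43.5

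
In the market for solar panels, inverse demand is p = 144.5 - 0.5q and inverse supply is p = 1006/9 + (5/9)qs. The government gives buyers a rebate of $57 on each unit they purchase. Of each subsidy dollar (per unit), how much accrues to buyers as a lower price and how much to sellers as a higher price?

Buyers gain $27 per unit; sellers gain $30 per unit

Pre-subsidy: 144.5 - 0.5q = 1006/9 + (5/9)q gives q* = 31 and p* = 129.
With the rebate, buyers effectively pay pb = ps − 57, where ps is the price sellers receive.
On the curves, pb = 144.5 - 0.5q and ps = 1006/9 + (5/9)q; the wedge ps − pb = 57 gives 1006/9 + (5/9)q − (144.5 - 0.5q) = 57, so q' = 85.
Then pb = 144.5 − 0.5·85 = 102 and ps = 1006/9 + (5/9)·85 = 159.
Buyers' price falls by p* − pb = 129 − 102 = 27; sellers' price rises by ps − p* = 159 − 129 = 30.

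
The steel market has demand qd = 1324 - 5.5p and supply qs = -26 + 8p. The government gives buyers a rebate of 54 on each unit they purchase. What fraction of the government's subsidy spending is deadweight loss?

DWL / government spending = 44/475

Pre-subsidy: 1324 - 5.5p = -26 + 8p gives p* = 100, q* = 774.
With the rebate, buyers effectively pay pb = ps − 54, where ps is the price sellers receive.
Demand in terms of ps becomes qd = 1324 − 5.5(ps − 54) = 1621 - 5.5ps. Setting this equal to supply: 1621 - 5.5ps = -26 + 8ps, so ps = 122.
Buyers pay pb = 122 − 54 = 68; q' = -26 + 8·122 = 950.
ΔCS = ½(774 + 950)(100 − 68) = 27584; ΔPS = ½(774 + 950)(122 − 100) = 18964.
Government spending = 54 × 950 = 51300.
DWL = ½ × 54 × (950 − 774) = 4752; fraction = 4752 / 51300 = 44/475.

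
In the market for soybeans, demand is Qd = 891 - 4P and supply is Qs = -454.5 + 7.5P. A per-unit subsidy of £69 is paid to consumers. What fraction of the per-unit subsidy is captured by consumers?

Pre-subsidy: 891 - 4P = -454.5 + 7.5P gives P* = 117, Q* = 423.
With the rebate, buyers effectively pay Pb = Ps − 69, where Ps is the price sellers receive.
Demand in terms of Ps becomes Qd = 891 − 4(Ps − 69) = 1167 - 4Ps. Setting this equal to supply: 1167 - 4Ps = -454.5 + 7.5Ps, so Ps = 141.
Buyers pay Pb = 141 − 69 = 72; Q' = -454.5 + 7.5·141 = 603.
Buyers' price falls by P* − Pb = 117 − 72 = 45; sellers' price rises by Ps − P* = 141 − 117 = 24.
So consumers capture 45/69 = 15/23 of each unit of subsidy.

Consumer share = 15/23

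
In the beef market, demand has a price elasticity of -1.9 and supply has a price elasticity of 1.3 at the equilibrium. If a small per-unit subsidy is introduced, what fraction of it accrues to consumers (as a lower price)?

For a small subsidy around the equilibrium, the benefit split depends on the relative slopes, which at a point are proportional to the elasticities.
Buyer share = εs/(εs + |εd|) = 1.3/(1.3 + 1.9) = 0.40625; seller share = |εd|/(εs + |εd|) = 0.59375.

Consumer share = 0.40625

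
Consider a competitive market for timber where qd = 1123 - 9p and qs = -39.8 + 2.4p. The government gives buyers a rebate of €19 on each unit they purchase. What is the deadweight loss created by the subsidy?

Pre-subsidy: 1123 - 9p = -39.8 + 2.4p gives p* = 102, q* = 205.
With the rebate, buyers effectively pay pb = ps − 19, where ps is the price sellers receive.
Demand in terms of ps becomes qd = 1123 − 9(ps − 19) = 1294 - 9ps. Setting this equal to supply: 1294 - 9ps = -39.8 + 2.4ps, so ps = 117.
Buyers pay pb = 117 − 19 = 98; q' = -39.8 + 2.4·117 = 241.
The subsidy expands output by 241 − 205 = 36 past the efficient level; on those units the gap between marginal cost and willingness to pay runs from 0 up to 19.
DWL = ½ × 19 × 36 = 342.

Deadweight loss = €342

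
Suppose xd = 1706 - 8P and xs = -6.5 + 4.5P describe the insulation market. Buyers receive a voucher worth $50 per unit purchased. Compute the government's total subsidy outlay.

Pre-subsidy: 1706 - 8P = -6.5 + 4.5P gives P* = 137, x* = 610.
With the rebate, buyers effectively pay Pb = Ps − 50, where Ps is the price sellers receive.
Demand in terms of Ps becomes xd = 1706 − 8(Ps − 50) = 2106 - 8Ps. Setting this equal to supply: 2106 - 8Ps = -6.5 + 4.5Ps, so Ps = 169.
Buyers pay Pb = 169 − 50 = 119; x' = -6.5 + 4.5·169 = 754.
Government outlay = subsidy × quantity = 50 × 754 = 37700.

Government cost = $37700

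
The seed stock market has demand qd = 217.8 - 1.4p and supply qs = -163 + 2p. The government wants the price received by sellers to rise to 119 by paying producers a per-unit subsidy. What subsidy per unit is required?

Required subsidy s = 17 per unit

At a seller price of 119, quantity supplied is -163 + 2·119 = 75.
Buyers absorb 75 only when they pay pb with 217.8 − 1.4·pb = 75, i.e. pb = 102.
s = ps − pb = 119 − 102 = 17.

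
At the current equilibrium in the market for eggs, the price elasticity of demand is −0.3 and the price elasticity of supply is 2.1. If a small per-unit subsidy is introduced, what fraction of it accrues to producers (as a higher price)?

For a small subsidy around the equilibrium, the benefit split depends on the relative slopes, which at a point are proportional to the elasticities.
Buyer share = εs/(εs + |εd|) = 2.1/(2.1 + 0.3) = 0.875; seller share = |εd|/(εs + |εd|) = 0.125.
So producers capture 0.125 of the subsidy.

Producer share = 0.125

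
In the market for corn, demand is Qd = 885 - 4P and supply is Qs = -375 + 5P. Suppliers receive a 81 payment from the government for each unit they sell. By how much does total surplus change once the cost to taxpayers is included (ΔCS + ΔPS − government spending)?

Net change in total surplus = -7290

Pre-subsidy: 885 - 4P = -375 + 5P gives P* = 140, Q* = 325.
With the subsidy, sellers receive Ps = Pb + 81 for each unit, where Pb is the price buyers pay.
Supply in terms of Pb becomes Qs = -375 + 5(Pb + 81) = 30 + 5Pb. Setting this equal to demand: 885 - 4Pb = 30 + 5Pb, so Pb = 95.
Sellers receive Ps = 95 + 81 = 176; Q' = 885 − 4·95 = 505.
ΔCS = ½(325 + 505)(140 − 95) = 18675; ΔPS = ½(325 + 505)(176 − 140) = 14940.
Government spending = 81 × 505 = 40905.
Net change = 18675 + 14940 − 40905 = -7290. The loss equals the DWL triangle ½·81·180.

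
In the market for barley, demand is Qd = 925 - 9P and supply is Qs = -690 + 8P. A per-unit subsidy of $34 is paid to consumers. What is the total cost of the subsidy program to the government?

Pre-subsidy: 925 - 9P = -690 + 8P gives P* = 95, Q* = 70.
With the rebate, buyers effectively pay Pb = Ps − 34, where Ps is the price sellers receive.
Demand in terms of Ps becomes Qd = 925 − 9(Ps − 34) = 1231 - 9Ps. Setting this equal to supply: 1231 - 9Ps = -690 + 8Ps, so Ps = 113.
Buyers pay Pb = 113 − 34 = 79; Q' = -690 + 8·113 = 214.
Government outlay = subsidy × quantity = 34 × 214 = 7276.

Government cost = $7276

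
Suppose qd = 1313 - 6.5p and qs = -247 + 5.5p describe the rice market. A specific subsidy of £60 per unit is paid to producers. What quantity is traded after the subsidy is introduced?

Pre-subsidy: 1313 - 6.5p = -247 + 5.5p gives p* = 130, q* = 468.
With the subsidy, sellers receive ps = pb + 60 for each unit, where pb is the price buyers pay.
Supply in terms of pb becomes qs = -247 + 5.5(pb + 60) = 83 + 5.5pb. Setting this equal to demand: 1313 - 6.5pb = 83 + 5.5pb, so pb = 102.5.
Sellers receive ps = 102.5 + 60 = 162.5; q' = 1313 − 6.5·102.5 = 646.75.

q' = 646.75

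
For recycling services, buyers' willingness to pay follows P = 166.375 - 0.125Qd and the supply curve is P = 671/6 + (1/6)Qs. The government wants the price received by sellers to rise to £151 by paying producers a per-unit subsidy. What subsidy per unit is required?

At a seller price of 151, quantity supplied is -671 + 6·151 = 235.
Buyers absorb 235 only when they pay Pb = 166.375 − 0.125·235 = 137.
s = Ps − Pb = 151 − 137 = 14.

Required subsidy s = £14 per unit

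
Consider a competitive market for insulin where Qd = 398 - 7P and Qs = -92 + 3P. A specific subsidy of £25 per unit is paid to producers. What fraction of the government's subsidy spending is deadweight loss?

Pre-subsidy: 398 - 7P = -92 + 3P gives P* = 49, Q* = 55.
With the subsidy, sellers receive Ps = Pb + 25 for each unit, where Pb is the price buyers pay.
Supply in terms of Pb becomes Qs = -92 + 3(Pb + 25) = -17 + 3Pb. Setting this equal to demand: 398 - 7Pb = -17 + 3Pb, so Pb = 41.5.
Sellers receive Ps = 41.5 + 25 = 66.5; Q' = 398 − 7·41.5 = 107.5.
ΔCS = ½(55 + 107.5)(49 − 41.5) = 609.375; ΔPS = ½(55 + 107.5)(66.5 − 49) = 1421.875.
Government spending = 25 × 107.5 = 2687.5.
DWL = ½ × 25 × (107.5 − 55) = 656.25; fraction = 656.25 / 2687.5 = 21/86.

DWL / government spending = 21/86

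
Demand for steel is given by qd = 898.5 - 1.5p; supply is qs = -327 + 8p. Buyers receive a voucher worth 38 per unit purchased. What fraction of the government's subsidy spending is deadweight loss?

Pre-subsidy: 898.5 - 1.5p = -327 + 8p gives p* = 129, q* = 705.
With the rebate, buyers effectively pay pb = ps − 38, where ps is the price sellers receive.
Demand in terms of ps becomes qd = 898.5 − 1.5(ps − 38) = 955.5 - 1.5ps. Setting this equal to supply: 955.5 - 1.5ps = -327 + 8ps, so ps = 135.
Buyers pay pb = 135 − 38 = 97; q' = -327 + 8·135 = 753.
ΔCS = ½(705 + 753)(129 − 97) = 23328; ΔPS = ½(705 + 753)(135 − 129) = 4374.
Government spending = 38 × 753 = 28614.
DWL = ½ × 38 × (753 − 705) = 912; fraction = 912 / 28614 = 8/251.

DWL / government spending = 8/251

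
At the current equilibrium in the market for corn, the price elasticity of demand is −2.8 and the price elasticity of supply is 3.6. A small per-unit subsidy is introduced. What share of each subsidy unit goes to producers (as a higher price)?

Producer share = 0.4375

For a small subsidy around the equilibrium, the benefit split depends on the relative slopes, which at a point are proportional to the elasticities.
Buyer share = εs/(εs + |εd|) = 3.6/(3.6 + 2.8) = 0.5625; seller share = |εd|/(εs + |εd|) = 0.4375.
So producers capture 0.4375 of the subsidy.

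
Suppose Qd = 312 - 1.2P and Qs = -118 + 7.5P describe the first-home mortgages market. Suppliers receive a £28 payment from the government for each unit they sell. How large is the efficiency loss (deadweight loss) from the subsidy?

Pre-subsidy: 312 - 1.2P = -118 + 7.5P gives P* = 4300/87, Q* = 7328/29.
With the subsidy, sellers receive Ps = Pb + 28 for each unit, where Pb is the price buyers pay.
Supply in terms of Pb becomes Qs = -118 + 7.5(Pb + 28) = 92 + 7.5Pb. Setting this equal to demand: 312 - 1.2Pb = 92 + 7.5Pb, so Pb = 2200/87.
Sellers receive Ps = 2200/87 + 28 = 4636/87; Q' = 312 − 1.2·(2200/87) = 8168/29.
The subsidy expands output by 8168/29 − 7328/29 = 840/29 past the efficient level; on those units the gap between marginal cost and willingness to pay runs from 0 up to 28.
DWL = ½ × 28 × 840/29 = 11760/29.

Deadweight loss = 11760/29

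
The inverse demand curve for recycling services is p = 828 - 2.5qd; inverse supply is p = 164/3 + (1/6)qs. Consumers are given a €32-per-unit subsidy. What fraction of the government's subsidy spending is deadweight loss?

DWL / government spending = 3/151

Pre-subsidy: 828 - 2.5q = 164/3 + (1/6)q gives q* = 290 and p* = 103.
With the rebate, buyers effectively pay pb = ps − 32, where ps is the price sellers receive.
On the curves, pb = 828 - 2.5q and ps = 164/3 + (1/6)q; the wedge ps − pb = 32 gives 164/3 + (1/6)q − (828 - 2.5q) = 32, so q' = 302.
Then pb = 828 − 2.5·302 = 73 and ps = 164/3 + (1/6)·302 = 105.
ΔCS = ½(290 + 302)(103 − 73) = 8880; ΔPS = ½(290 + 302)(105 − 103) = 592.
Government spending = 32 × 302 = 9664.
DWL = ½ × 32 × (302 − 290) = 192; fraction = 192 / 9664 = 3/151.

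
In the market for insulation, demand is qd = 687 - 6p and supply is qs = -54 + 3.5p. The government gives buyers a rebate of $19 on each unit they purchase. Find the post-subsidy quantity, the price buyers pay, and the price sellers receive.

q' = 261; buyers pay $71; sellers receive $90

Pre-subsidy: 687 - 6p = -54 + 3.5p gives p* = 78, q* = 219.
With the rebate, buyers effectively pay pb = ps − 19, where ps is the price sellers receive.
Demand in terms of ps becomes qd = 687 − 6(ps − 19) = 801 - 6ps. Setting this equal to supply: 801 - 6ps = -54 + 3.5ps, so ps = 90.
Buyers pay pb = 90 − 19 = 71; q' = -54 + 3.5·90 = 261.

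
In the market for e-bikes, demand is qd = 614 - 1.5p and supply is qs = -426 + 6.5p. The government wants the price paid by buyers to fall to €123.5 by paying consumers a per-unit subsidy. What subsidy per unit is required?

At a buyer price of 123.5, quantity demanded is 614 − 1.5·123.5 = 428.75.
Sellers supply 428.75 only when they receive ps with -426 + 6.5·ps = 428.75, i.e. ps = 131.5.
s = ps − pb = 131.5 − 123.5 = 8.

Required subsidy s = €8 per unit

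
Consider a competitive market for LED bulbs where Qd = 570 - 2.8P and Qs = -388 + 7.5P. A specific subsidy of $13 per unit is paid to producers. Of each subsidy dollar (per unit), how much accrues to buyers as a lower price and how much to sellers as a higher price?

Pre-subsidy: 570 - 2.8P = -388 + 7.5P gives P* = 9580/103, Q* = 31886/103.
With the subsidy, sellers receive Ps = Pb + 13 for each unit, where Pb is the price buyers pay.
Supply in terms of Pb becomes Qs = -388 + 7.5(Pb + 13) = -290.5 + 7.5Pb. Setting this equal to demand: 570 - 2.8Pb = -290.5 + 7.5Pb, so Pb = 8605/103.
Sellers receive Ps = 8605/103 + 13 = 9944/103; Q' = 570 − 2.8·(8605/103) = 34616/103.
Buyers' price falls by P* − Pb = 9580/103 − 8605/103 = 975/103; sellers' price rises by Ps − P* = 9944/103 − 9580/103 = 364/103.

Buyers gain 975/103 per unit; sellers gain 364/103 per unit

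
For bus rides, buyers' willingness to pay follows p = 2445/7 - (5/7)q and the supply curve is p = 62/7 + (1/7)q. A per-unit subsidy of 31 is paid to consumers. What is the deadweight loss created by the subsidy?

Pre-subsidy: 2445/7 - (5/7)q = 62/7 + (1/7)q gives q* = 2383/6 and p* = 2755/42.
With the rebate, buyers effectively pay pb = ps − 31, where ps is the price sellers receive.
On the curves, pb = 2445/7 - (5/7)q and ps = 62/7 + (1/7)q; the wedge ps − pb = 31 gives 62/7 + (1/7)q − (2445/7 - (5/7)q) = 31, so q' = 1300/3.
Then pb = 2445/7 − (5/7)·(1300/3) = 835/21 and ps = 62/7 + (1/7)·(1300/3) = 1486/21.
The subsidy expands output by 1300/3 − 2383/6 = 217/6 past the efficient level; on those units the gap between marginal cost and willingness to pay runs from 0 up to 31.
DWL = ½ × 31 × 217/6 = 6727/12.

Deadweight loss = 6727/12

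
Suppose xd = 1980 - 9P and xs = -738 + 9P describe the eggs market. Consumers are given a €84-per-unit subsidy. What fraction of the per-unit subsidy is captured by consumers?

Pre-subsidy: 1980 - 9P = -738 + 9P gives P* = 151, x* = 621.
With the rebate, buyers effectively pay Pb = Ps − 84, where Ps is the price sellers receive.
Demand in terms of Ps becomes xd = 1980 − 9(Ps − 84) = 2736 - 9Ps. Setting this equal to supply: 2736 - 9Ps = -738 + 9Ps, so Ps = 193.
Buyers pay Pb = 193 − 84 = 109; x' = -738 + 9·193 = 999.
Buyers' price falls by P* − Pb = 151 − 109 = 42; sellers' price rises by Ps − P* = 193 − 151 = 42.
So consumers capture 42/84 = 0.5 of each unit of subsidy.

Consumer share = 0.5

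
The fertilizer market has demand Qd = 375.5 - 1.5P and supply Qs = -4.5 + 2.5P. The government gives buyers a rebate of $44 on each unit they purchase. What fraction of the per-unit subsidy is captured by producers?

Pre-subsidy: 375.5 - 1.5P = -4.5 + 2.5P gives P* = 95, Q* = 233.
With the rebate, buyers effectively pay Pb = Ps − 44, where Ps is the price sellers receive.
Demand in terms of Ps becomes Qd = 375.5 − 1.5(Ps − 44) = 441.5 - 1.5Ps. Setting this equal to supply: 441.5 - 1.5Ps = -4.5 + 2.5Ps, so Ps = 111.5.
Buyers pay Pb = 111.5 − 44 = 67.5; Q' = -4.5 + 2.5·111.5 = 274.25.
Buyers' price falls by P* − Pb = 95 − 67.5 = 27.5; sellers' price rises by Ps − P* = 111.5 − 95 = 16.5.
So producers capture 16.5/44 = 0.375 of each unit of subsidy.

Producer share = 0.375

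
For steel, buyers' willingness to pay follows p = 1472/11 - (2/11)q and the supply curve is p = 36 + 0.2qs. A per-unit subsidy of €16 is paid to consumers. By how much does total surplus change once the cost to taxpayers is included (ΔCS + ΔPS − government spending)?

Pre-subsidy: 1472/11 - (2/11)q = 36 + 0.2q gives q* = 5380/21 and p* = 1832/21.
With the rebate, buyers effectively pay pb = ps − 16, where ps is the price sellers receive.
On the curves, pb = 1472/11 - (2/11)q and ps = 36 + 0.2q; the wedge ps − pb = 16 gives 36 + 0.2q − (1472/11 - (2/11)q) = 16, so q' = 6260/21.
Then pb = 1472/11 − (2/11)·(6260/21) = 1672/21 and ps = 36 + 0.2·(6260/21) = 2008/21.
ΔCS = ½(5380/21 + 6260/21)(1832/21 − 1672/21) = 310400/147; ΔPS = ½(5380/21 + 6260/21)(2008/21 − 1832/21) = 341440/147.
Government spending = 16 × 6260/21 = 100160/21.
Net change = 310400/147 + 341440/147 − 100160/21 = -7040/21. The loss equals the DWL triangle ½·16·880/21.

Net change in total surplus = -7040/21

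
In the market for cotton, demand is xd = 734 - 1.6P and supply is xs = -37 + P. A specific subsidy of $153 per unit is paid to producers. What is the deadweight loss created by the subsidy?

Deadweight loss = 93636/13

Pre-subsidy: 734 - 1.6P = -37 + P gives P* = 3855/13, x* = 3374/13.
With the subsidy, sellers receive Ps = Pb + 153 for each unit, where Pb is the price buyers pay.
Supply in terms of Pb becomes xs = -37 + 1(Pb + 153) = 116 + Pb. Setting this equal to demand: 734 - 1.6Pb = 116 + Pb, so Pb = 3090/13.
Sellers receive Ps = 3090/13 + 153 = 5079/13; x' = 734 − 1.6·(3090/13) = 4598/13.
The subsidy expands output by 4598/13 − 3374/13 = 1224/13 past the efficient level; on those units the gap between marginal cost and willingness to pay runs from 0 up to 153.
DWL = ½ × 153 × 1224/13 = 93636/13.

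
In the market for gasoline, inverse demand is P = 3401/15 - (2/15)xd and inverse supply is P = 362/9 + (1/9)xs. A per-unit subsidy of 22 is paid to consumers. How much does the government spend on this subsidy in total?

Pre-subsidy: 3401/15 - (2/15)x = 362/9 + (1/9)x gives x* = 763 and P* = 125.
With the rebate, buyers effectively pay Pb = Ps − 22, where Ps is the price sellers receive.
On the curves, Pb = 3401/15 - (2/15)x and Ps = 362/9 + (1/9)x; the wedge Ps − Pb = 22 gives 362/9 + (1/9)x − (3401/15 - (2/15)x) = 22, so x' = 853.
Then Pb = 3401/15 − (2/15)·853 = 113 and Ps = 362/9 + (1/9)·853 = 135.
Government outlay = subsidy × quantity = 22 × 853 = 18766.

Government cost = 18766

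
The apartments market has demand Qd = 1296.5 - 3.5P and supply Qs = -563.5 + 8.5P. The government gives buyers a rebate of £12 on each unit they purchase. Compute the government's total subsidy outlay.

Pre-subsidy: 1296.5 - 3.5P = -563.5 + 8.5P gives P* = 155, Q* = 754.
With the rebate, buyers effectively pay Pb = Ps − 12, where Ps is the price sellers receive.
Demand in terms of Ps becomes Qd = 1296.5 − 3.5(Ps − 12) = 1338.5 - 3.5Ps. Setting this equal to supply: 1338.5 - 3.5Ps = -563.5 + 8.5Ps, so Ps = 158.5.
Buyers pay Pb = 158.5 − 12 = 146.5; Q' = -563.5 + 8.5·158.5 = 783.75.
Government outlay = subsidy × quantity = 12 × 783.75 = 9405.

Government cost = £9405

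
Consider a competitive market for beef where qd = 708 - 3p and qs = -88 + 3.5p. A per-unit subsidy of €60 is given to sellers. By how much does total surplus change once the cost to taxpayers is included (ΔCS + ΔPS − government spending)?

Net change in total surplus = -37800/13

Pre-subsidy: 708 - 3p = -88 + 3.5p gives p* = 1592/13, q* = 4428/13.
With the subsidy, sellers receive ps = pb + 60 for each unit, where pb is the price buyers pay.
Supply in terms of pb becomes qs = -88 + 3.5(pb + 60) = 122 + 3.5pb. Setting this equal to demand: 708 - 3pb = 122 + 3.5pb, so pb = 1172/13.
Sellers receive ps = 1172/13 + 60 = 1952/13; q' = 708 − 3·(1172/13) = 5688/13.
ΔCS = ½(4428/13 + 5688/13)(1592/13 − 1172/13) = 2124360/169; ΔPS = ½(4428/13 + 5688/13)(1952/13 − 1592/13) = 1820880/169.
Government spending = 60 × 5688/13 = 341280/13.
Net change = 2124360/169 + 1820880/169 − 341280/13 = -37800/13. The loss equals the DWL triangle ½·60·1260/13.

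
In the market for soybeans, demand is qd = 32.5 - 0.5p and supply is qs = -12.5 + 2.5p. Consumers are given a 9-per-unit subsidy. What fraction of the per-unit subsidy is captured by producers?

Producer share = 1/6

Pre-subsidy: 32.5 - 0.5p = -12.5 + 2.5p gives p* = 15, q* = 25.
With the rebate, buyers effectively pay pb = ps − 9, where ps is the price sellers receive.
Demand in terms of ps becomes qd = 32.5 − 0.5(ps − 9) = 37 - 0.5ps. Setting this equal to supply: 37 - 0.5ps = -12.5 + 2.5ps, so ps = 16.5.
Buyers pay pb = 16.5 − 9 = 7.5; q' = -12.5 + 2.5·16.5 = 28.75.
Buyers' price falls by p* − pb = 15 − 7.5 = 7.5; sellers' price rises by ps − p* = 16.5 − 15 = 1.5.
So producers capture 1.5/9 = 1/6 of each unit of subsidy.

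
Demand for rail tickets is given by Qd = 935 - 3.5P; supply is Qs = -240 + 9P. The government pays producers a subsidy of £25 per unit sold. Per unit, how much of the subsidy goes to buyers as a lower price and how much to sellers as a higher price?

Buyers gain £18 per unit; sellers gain £7 per unit

Pre-subsidy: 935 - 3.5P = -240 + 9P gives P* = 94, Q* = 606.
With the subsidy, sellers receive Ps = Pb + 25 for each unit, where Pb is the price buyers pay.
Supply in terms of Pb becomes Qs = -240 + 9(Pb + 25) = -15 + 9Pb. Setting this equal to demand: 935 - 3.5Pb = -15 + 9Pb, so Pb = 76.
Sellers receive Ps = 76 + 25 = 101; Q' = 935 − 3.5·76 = 669.
Buyers' price falls by P* − Pb = 94 − 76 = 18; sellers' price rises by Ps − P* = 101 − 94 = 7.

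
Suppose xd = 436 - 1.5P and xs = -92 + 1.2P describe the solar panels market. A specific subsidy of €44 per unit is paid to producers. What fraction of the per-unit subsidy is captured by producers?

Producer share = 5/9

Pre-subsidy: 436 - 1.5P = -92 + 1.2P gives P* = 1760/9, x* = 428/3.
With the subsidy, sellers receive Ps = Pb + 44 for each unit, where Pb is the price buyers pay.
Supply in terms of Pb becomes xs = -92 + 1.2(Pb + 44) = -39.2 + 1.2Pb. Setting this equal to demand: 436 - 1.5Pb = -39.2 + 1.2Pb, so Pb = 176.
Sellers receive Ps = 176 + 44 = 220; x' = 436 − 1.5·176 = 172.
Buyers' price falls by P* − Pb = 1760/9 − 176 = 176/9; sellers' price rises by Ps − P* = 220 − 1760/9 = 220/9.
So producers capture (220/9)/44 = 5/9 of each unit of subsidy.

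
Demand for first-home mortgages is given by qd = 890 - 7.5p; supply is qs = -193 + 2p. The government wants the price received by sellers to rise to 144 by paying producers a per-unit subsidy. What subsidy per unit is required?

At a seller price of 144, quantity supplied is -193 + 2·144 = 95.
Buyers absorb 95 only when they pay pb with 890 − 7.5·pb = 95, i.e. pb = 106.
s = ps − pb = 144 − 106 = 38.

Required subsidy s = 38 per unit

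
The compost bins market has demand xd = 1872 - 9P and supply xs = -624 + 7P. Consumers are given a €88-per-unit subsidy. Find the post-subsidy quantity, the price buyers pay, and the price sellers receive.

Pre-subsidy: 1872 - 9P = -624 + 7P gives P* = 156, x* = 468.
With the rebate, buyers effectively pay Pb = Ps − 88, where Ps is the price sellers receive.
Demand in terms of Ps becomes xd = 1872 − 9(Ps − 88) = 2664 - 9Ps. Setting this equal to supply: 2664 - 9Ps = -624 + 7Ps, so Ps = 205.5.
Buyers pay Pb = 205.5 − 88 = 117.5; x' = -624 + 7·205.5 = 814.5.

x' = 814.5; buyers pay €117.5; sellers receive €205.5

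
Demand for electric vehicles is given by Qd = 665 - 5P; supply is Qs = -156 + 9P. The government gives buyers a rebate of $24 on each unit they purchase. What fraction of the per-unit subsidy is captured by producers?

Pre-subsidy: 665 - 5P = -156 + 9P gives P* = 821/14, Q* = 5205/14.
With the rebate, buyers effectively pay Pb = Ps − 24, where Ps is the price sellers receive.
Demand in terms of Ps becomes Qd = 665 − 5(Ps − 24) = 785 - 5Ps. Setting this equal to supply: 785 - 5Ps = -156 + 9Ps, so Ps = 941/14.
Buyers pay Pb = 941/14 − 24 = 605/14; Q' = -156 + 9·(941/14) = 6285/14.
Buyers' price falls by P* − Pb = 821/14 − 605/14 = 108/7; sellers' price rises by Ps − P* = 941/14 − 821/14 = 60/7.
So producers capture (60/7)/24 = 5/14 of each unit of subsidy.

Producer share = 5/14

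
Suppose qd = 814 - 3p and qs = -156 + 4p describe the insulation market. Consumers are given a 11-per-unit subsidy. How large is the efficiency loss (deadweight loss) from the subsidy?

Deadweight loss = 726/7

Pre-subsidy: 814 - 3p = -156 + 4p gives p* = 970/7, q* = 2788/7.
With the rebate, buyers effectively pay pb = ps − 11, where ps is the price sellers receive.
Demand in terms of ps becomes qd = 814 − 3(ps − 11) = 847 - 3ps. Setting this equal to supply: 847 - 3ps = -156 + 4ps, so ps = 1003/7.
Buyers pay pb = 1003/7 − 11 = 926/7; q' = -156 + 4·(1003/7) = 2920/7.
The subsidy expands output by 2920/7 − 2788/7 = 132/7 past the efficient level; on those units the gap between marginal cost and willingness to pay runs from 0 up to 11.
DWL = ½ × 11 × 132/7 = 726/7.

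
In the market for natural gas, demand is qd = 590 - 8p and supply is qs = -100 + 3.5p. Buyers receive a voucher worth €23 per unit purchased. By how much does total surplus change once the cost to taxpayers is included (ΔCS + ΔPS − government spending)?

Net change in total surplus = -€644

Pre-subsidy: 590 - 8p = -100 + 3.5p gives p* = 60, q* = 110.
With the rebate, buyers effectively pay pb = ps − 23, where ps is the price sellers receive.
Demand in terms of ps becomes qd = 590 − 8(ps − 23) = 774 - 8ps. Setting this equal to supply: 774 - 8ps = -100 + 3.5ps, so ps = 76.
Buyers pay pb = 76 − 23 = 53; q' = -100 + 3.5·76 = 166.
ΔCS = ½(110 + 166)(60 − 53) = 966; ΔPS = ½(110 + 166)(76 − 60) = 2208.
Government spending = 23 × 166 = 3818.
Net change = 966 + 2208 − 3818 = -644. The loss equals the DWL triangle ½·23·56.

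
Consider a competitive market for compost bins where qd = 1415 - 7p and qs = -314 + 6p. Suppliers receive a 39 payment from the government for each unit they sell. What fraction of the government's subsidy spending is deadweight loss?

DWL / government spending = 63/610

Pre-subsidy: 1415 - 7p = -314 + 6p gives p* = 133, q* = 484.
With the subsidy, sellers receive ps = pb + 39 for each unit, where pb is the price buyers pay.
Supply in terms of pb becomes qs = -314 + 6(pb + 39) = -80 + 6pb. Setting this equal to demand: 1415 - 7pb = -80 + 6pb, so pb = 115.
Sellers receive ps = 115 + 39 = 154; q' = 1415 − 7·115 = 610.
ΔCS = ½(484 + 610)(133 − 115) = 9846; ΔPS = ½(484 + 610)(154 − 133) = 11487.
Government spending = 39 × 610 = 23790.
DWL = ½ × 39 × (610 − 484) = 2457; fraction = 2457 / 23790 = 63/610.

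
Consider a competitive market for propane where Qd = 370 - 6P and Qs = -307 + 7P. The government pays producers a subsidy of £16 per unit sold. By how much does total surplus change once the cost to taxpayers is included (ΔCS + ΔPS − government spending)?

Pre-subsidy: 370 - 6P = -307 + 7P gives P* = 677/13, Q* = 748/13.
With the subsidy, sellers receive Ps = Pb + 16 for each unit, where Pb is the price buyers pay.
Supply in terms of Pb becomes Qs = -307 + 7(Pb + 16) = -195 + 7Pb. Setting this equal to demand: 370 - 6Pb = -195 + 7Pb, so Pb = 565/13.
Sellers receive Ps = 565/13 + 16 = 773/13; Q' = 370 − 6·(565/13) = 1420/13.
ΔCS = ½(748/13 + 1420/13)(677/13 − 565/13) = 121408/169; ΔPS = ½(748/13 + 1420/13)(773/13 − 677/13) = 104064/169.
Government spending = 16 × 1420/13 = 22720/13.
Net change = 121408/169 + 104064/169 − 22720/13 = -5376/13. The loss equals the DWL triangle ½·16·672/13.

Net change in total surplus = -5376/13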